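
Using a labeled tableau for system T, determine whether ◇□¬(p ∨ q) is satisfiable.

1. ◇□¬(p ∨ q), 0
2. □¬(p ∨ q), 1
3. ¬(p ∨ q), 1
4. ¬p, 1
5. ¬q, 1
Accessibility: 0R0, 0R1, 1R1

Yes, satisfiable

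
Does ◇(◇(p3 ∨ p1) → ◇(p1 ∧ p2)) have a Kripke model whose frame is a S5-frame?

Yes, satisfiable

1. ◇(◇(p3 ∨ p1) → ◇(p1 ∧ p2)), u
2. ◇(p3 ∨ p1) → ◇(p1 ∧ p2), v   [◇-rule on 1: fresh world v, uRv]
3. ◇(p1 ∧ p2), v   [→-rule on 2 (branches; this branch)]
4. p1 ∧ p2, w   [◇-rule on 3: fresh world w, vRw]
5. p1, w   [∧-rule on 4]
6. p2, w   [∧-rule on 4]
Accessibility: uRu, uRv, uRw, vRu, vRv, vRw, wRu, wRv, wRw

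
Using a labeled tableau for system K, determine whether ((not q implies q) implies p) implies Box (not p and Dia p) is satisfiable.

1. ((not q implies q) implies p) implies Box (not p and Dia p), 0
2. Box (not p and Dia p), 0

Yes, satisfiable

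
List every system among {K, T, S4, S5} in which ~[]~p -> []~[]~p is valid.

S5-tableau for the negation ~(~[]~p -> []~[]~p):
1. ~(~[]~p -> []~[]~p), 0
2. ~[]~p, 0   [~->-rule on 1]
3. ~[]~[]~p, 0   [~->-rule on 1]
4. p, 1   [~[]-rule on 2: fresh world 1, 0R1]
5. []~p, 2   [~[]-rule on 3: fresh world 2, 0R2]
6. ~p, 0   [[]-rule on 5 via 2R0]
7. ~p, 1   [[]-rule on 5 via 2R1]
Accessibility: 0R0, 0R1, 0R2, 1R0, 1R1, 1R2, 2R0, 2R1, 2R2
Branch closes: p and ~p both at 1.
Every branch closes (one shown): valid in S5.
S4-tableau for the negation ~(~[]~p -> []~[]~p):
1. ~(~[]~p -> []~[]~p), 0
2. ~[]~p, 0   [~->-rule on 1]
3. ~[]~[]~p, 0   [~->-rule on 1]
4. p, 1   [~[]-rule on 2: fresh world 1, 0R1]
5. []~p, 2   [~[]-rule on 3: fresh world 2, 0R2]
6. ~p, 2   [[]-rule on 5 via 2R2]
Accessibility: 0R0, 0R1, 0R2, 1R1, 2R2
Complete open branch: countermodel on an S4-frame, so not valid in S4, nor in K, T (the same frame is also a K-frame and a T-frame).

S5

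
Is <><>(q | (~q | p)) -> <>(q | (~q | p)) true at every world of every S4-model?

Tableau for the negation ~(<><>(q | (~q | p)) -> <>(q | (~q | p))):
1. ~(<><>(q | (~q | p)) -> <>(q | (~q | p))), u
2. <><>(q | (~q | p)), u
3. ~<>(q | (~q | p)), u
4. ~(q | (~q | p)), u
5. ~q, u
6. ~(~q | p), u
7. q, u
8. ~p, u
Accessibility: uRu
Branch closes: q and ~q both at u.
Every branch of the negation's tableau closes; the branch above is one of them.

Valid in S4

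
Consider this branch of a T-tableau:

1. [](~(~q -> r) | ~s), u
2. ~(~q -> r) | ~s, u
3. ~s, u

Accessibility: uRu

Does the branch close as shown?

No atom appears with both signs at the same world.

Not closed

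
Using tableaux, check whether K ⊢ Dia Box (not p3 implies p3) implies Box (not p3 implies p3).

Tableau for the negation not (Dia Box (not p3 implies p3) implies Box (not p3 implies p3)):
1. not (Dia Box (not p3 implies p3) implies Box (not p3 implies p3)), w0
2. Dia Box (not p3 implies p3), w0
3. not Box (not p3 implies p3), w0
4. Box (not p3 implies p3), w1
5. not (not p3 implies p3), w2
6. not p3, w2
Accessibility: w0Rw1, w0Rw2
The negation has an open branch (countermodel exists).

Not valid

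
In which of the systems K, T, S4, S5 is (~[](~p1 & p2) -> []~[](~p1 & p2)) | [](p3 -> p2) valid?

S5

S4-tableau for the negation ~((~[](~p1 & p2) -> []~[](~p1 & p2)) | [](p3 -> p2)):
1. ~((~[](~p1 & p2) -> []~[](~p1 & p2)) | [](p3 -> p2)), u
2. ~(~[](~p1 & p2) -> []~[](~p1 & p2)), u   [~|-rule on 1]
3. ~[](p3 -> p2), u   [~|-rule on 1]
4. ~[](~p1 & p2), u   [~->-rule on 2]
5. ~[]~[](~p1 & p2), u   [~->-rule on 2]
6. ~(p3 -> p2), v   [~[]-rule on 3: fresh world v, uRv]
7. p3, v   [~->-rule on 6]
8. ~p2, v   [~->-rule on 6]
9. ~(~p1 & p2), w   [~[]-rule on 4: fresh world w, uRw]
10. ~p2, w   [~&-rule on 9 (branches; this branch)]
11. [](~p1 & p2), x   [~[]-rule on 5: fresh world x, uRx]
12. ~p1 & p2, x   [[]-rule on 11 via xRx]
13. ~p1, x   [&-rule on 12]
14. p2, x   [&-rule on 12]
Accessibility: uRu, uRv, uRw, uRx, vRv, wRw, xRx
Complete open branch: countermodel on an S4-frame, so not valid in S4, nor in K, T (the same frame is also a K-frame and a T-frame).
S5-tableau for the negation ~((~[](~p1 & p2) -> []~[](~p1 & p2)) | [](p3 -> p2)):
1. ~((~[](~p1 & p2) -> []~[](~p1 & p2)) | [](p3 -> p2)), u
2. ~(~[](~p1 & p2) -> []~[](~p1 & p2)), u   [~|-rule on 1]
3. ~[](p3 -> p2), u   [~|-rule on 1]
4. ~[](~p1 & p2), u   [~->-rule on 2]
5. ~[]~[](~p1 & p2), u   [~->-rule on 2]
6. ~(p3 -> p2), v   [~[]-rule on 3: fresh world v, uRv]
7. p3, v   [~->-rule on 6]
8. ~p2, v   [~->-rule on 6]
9. ~(~p1 & p2), w   [~[]-rule on 4: fresh world w, uRw]
10. ~p2, w   [~&-rule on 9 (branches; this branch)]
11. [](~p1 & p2), x   [~[]-rule on 5: fresh world x, uRx]
12. ~p1 & p2, u   [[]-rule on 11 via xRu]
13. ~p1, u   [&-rule on 12]
14. p2, u   [&-rule on 12]
15. ~p1 & p2, v   [[]-rule on 11 via xRv]
16. ~p1, v   [&-rule on 15]
17. p2, v   [&-rule on 15]
Accessibility: uRu, uRv, uRw, uRx, vRu, vRv, vRw, vRx, wRu, wRv, wRw, wRx, xRu, xRv, xRw, xRx
Branch closes: p2 and ~p2 both at v.
Every branch closes (one shown): valid in S5.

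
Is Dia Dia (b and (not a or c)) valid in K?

Tableau for the negation not Dia Dia (b and (not a or c)):
1. not Dia Dia (b and (not a or c)), 0
The negation has an open branch (countermodel exists).

Invalid (countermodel exists)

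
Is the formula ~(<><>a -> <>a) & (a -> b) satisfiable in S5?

1. ~(<><>a -> <>a) & (a -> b), u
2. ~(<><>a -> <>a), u   [&-rule on 1]
3. a -> b, u   [&-rule on 1]
4. <><>a, u   [~->-rule on 2]
5. ~<>a, u   [~->-rule on 2]
6. ~a, u   [~<>-rule on 5 via uRu]
7. b, u   [->-rule on 3 (branches; this branch)]
8. <>a, v   [<>-rule on 4: fresh world v, uRv]
9. ~a, v   [~<>-rule on 5 via uRv]
10. a, w   [<>-rule on 8: fresh world w, vRw]
11. ~a, w   [~<>-rule on 5 via uRw]
Accessibility: uRu, uRv, uRw, vRu, vRv, vRw, wRu, wRv, wRw
Branch closes: a and ~a both at w.
All branches of the tableau close; one closing branch shown above.

No, unsatisfiable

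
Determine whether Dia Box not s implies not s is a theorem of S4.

Tableau for the negation not (Dia Box not s implies not s):
1. not (Dia Box not s implies not s), u
2. Dia Box not s, u
3. s, u
4. Box not s, v
5. not s, v
Accessibility: uRu, uRv, vRv
The negation has an open branch (countermodel exists).

Not valid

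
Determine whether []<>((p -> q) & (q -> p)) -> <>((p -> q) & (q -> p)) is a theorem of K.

Tableau for the negation ~([]<>((p -> q) & (q -> p)) -> <>((p -> q) & (q -> p))):
1. ~([]<>((p -> q) & (q -> p)) -> <>((p -> q) & (q -> p))), w0
2. []<>((p -> q) & (q -> p)), w0   [~->-rule on 1]
3. ~<>((p -> q) & (q -> p)), w0   [~->-rule on 1]
The negation has an open branch (countermodel exists).

Not valid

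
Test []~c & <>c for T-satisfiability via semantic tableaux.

Unsatisfiable (every branch closes)

1. []~c & <>c, 0
2. []~c, 0
3. <>c, 0
4. ~c, 0
5. c, 1
6. ~c, 1
Accessibility: 0R0, 0R1, 1R1
Branch closes: c and ~c both at 1.
All branches of the tableau close; one closing branch shown above.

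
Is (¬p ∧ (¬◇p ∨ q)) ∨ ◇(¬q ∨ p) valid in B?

Tableau for the negation ¬((¬p ∧ (¬◇p ∨ q)) ∨ ◇(¬q ∨ p)):
1. ¬((¬p ∧ (¬◇p ∨ q)) ∨ ◇(¬q ∨ p)), u
2. ¬(¬p ∧ (¬◇p ∨ q)), u
3. ¬◇(¬q ∨ p), u
4. ¬(¬q ∨ p), u
5. q, u
6. ¬p, u
7. ¬(¬◇p ∨ q), u
8. ◇p, u
9. ¬q, u
Accessibility: uRu
Branch closes: q and ¬q both at u.
Every branch of the negation's tableau closes; the branch above is one of them.

Valid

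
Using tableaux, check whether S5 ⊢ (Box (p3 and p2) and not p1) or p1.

Invalid (countermodel exists)

Tableau for the negation not ((Box (p3 and p2) and not p1) or p1):
1. not ((Box (p3 and p2) and not p1) or p1), w0
2. not (Box (p3 and p2) and not p1), w0
3. not p1, w0
4. not Box (p3 and p2), w0
5. not (p3 and p2), w1
6. not p2, w1
Accessibility: w0Rw0, w0Rw1, w1Rw0, w1Rw1
The negation has an open branch (countermodel exists).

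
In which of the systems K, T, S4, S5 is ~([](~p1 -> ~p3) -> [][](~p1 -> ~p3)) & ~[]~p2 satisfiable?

K, T

T-tableau for the formula:
1. ~([](~p1 -> ~p3) -> [][](~p1 -> ~p3)) & ~[]~p2, u
2. ~([](~p1 -> ~p3) -> [][](~p1 -> ~p3)), u   [&-rule on 1]
3. ~[]~p2, u   [&-rule on 1]
4. [](~p1 -> ~p3), u   [~->-rule on 2]
5. ~[][](~p1 -> ~p3), u   [~->-rule on 2]
6. ~p1 -> ~p3, u   [[]-rule on 4 via uRu]
7. ~p3, u   [->-rule on 6 (branches; this branch)]
8. p2, v   [~[]-rule on 3: fresh world v, uRv]
9. ~p1 -> ~p3, v   [[]-rule on 4 via uRv]
10. ~p3, v   [->-rule on 9 (branches; this branch)]
11. ~[](~p1 -> ~p3), w   [~[]-rule on 5: fresh world w, uRw]
12. ~p1 -> ~p3, w   [[]-rule on 4 via uRw]
13. ~p3, w   [->-rule on 12 (branches; this branch)]
14. ~(~p1 -> ~p3), x   [~[]-rule on 11: fresh world x, wRx]
15. ~p1, x   [~->-rule on 14]
16. p3, x   [~->-rule on 14]
Accessibility: uRu, uRv, uRw, vRv, wRw, wRx, xRx
Complete open branch: satisfiable in T, hence also in K (this T-model is also a K-model).
S4-tableau for the formula:
1. ~([](~p1 -> ~p3) -> [][](~p1 -> ~p3)) & ~[]~p2, u
2. ~([](~p1 -> ~p3) -> [][](~p1 -> ~p3)), u   [&-rule on 1]
3. ~[]~p2, u   [&-rule on 1]
4. [](~p1 -> ~p3), u   [~->-rule on 2]
5. ~[][](~p1 -> ~p3), u   [~->-rule on 2]
6. ~p1 -> ~p3, u   [[]-rule on 4 via uRu]
7. ~p3, u   [->-rule on 6 (branches; this branch)]
8. p2, v   [~[]-rule on 3: fresh world v, uRv]
9. ~p1 -> ~p3, v   [[]-rule on 4 via uRv]
10. ~p3, v   [->-rule on 9 (branches; this branch)]
11. ~[](~p1 -> ~p3), w   [~[]-rule on 5: fresh world w, uRw]
12. ~p1 -> ~p3, w   [[]-rule on 4 via uRw]
13. ~p3, w   [->-rule on 12 (branches; this branch)]
14. ~(~p1 -> ~p3), x   [~[]-rule on 11: fresh world x, wRx]
15. ~p1, x   [~->-rule on 14]
16. p3, x   [~->-rule on 14]
17. ~p1 -> ~p3, x   [[]-rule on 4 via uRx]
18. ~p3, x   [->-rule on 17 (branches; this branch)]
Accessibility: uRu, uRv, uRw, uRx, vRv, wRw, wRx, xRx
Branch closes: p3 and ~p3 both at x.
Every branch closes (one shown): unsatisfiable in S4, hence also in S5 (every S5-frame is an S4-frame).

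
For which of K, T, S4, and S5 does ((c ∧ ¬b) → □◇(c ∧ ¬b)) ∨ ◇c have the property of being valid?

T-tableau for the negation ¬(((c ∧ ¬b) → □◇(c ∧ ¬b)) ∨ ◇c):
1. ¬(((c ∧ ¬b) → □◇(c ∧ ¬b)) ∨ ◇c), w0
2. ¬((c ∧ ¬b) → □◇(c ∧ ¬b)), w0
3. ¬◇c, w0
4. c ∧ ¬b, w0
5. ¬□◇(c ∧ ¬b), w0
6. c, w0
7. ¬b, w0
8. ¬c, w0
Accessibility: w0Rw0
Branch closes: c and ¬c both at w0.
Every branch closes (one shown): valid in T, hence also in S4, S5 (every theorem of T is a theorem of S4 and S5).
K-tableau for the negation ¬(((c ∧ ¬b) → □◇(c ∧ ¬b)) ∨ ◇c):
1. ¬(((c ∧ ¬b) → □◇(c ∧ ¬b)) ∨ ◇c), w0
2. ¬((c ∧ ¬b) → □◇(c ∧ ¬b)), w0
3. ¬◇c, w0
4. c ∧ ¬b, w0
5. ¬□◇(c ∧ ¬b), w0
6. c, w0
7. ¬b, w0
8. ¬◇(c ∧ ¬b), w1
9. ¬c, w1
Accessibility: w0Rw1
Complete open branch: countermodel on a K-frame, so not valid in K.

T, S4, S5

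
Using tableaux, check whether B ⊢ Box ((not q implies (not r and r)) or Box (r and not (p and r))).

Tableau for the negation not Box ((not q implies (not r and r)) or Box (r and not (p and r))):
1. not Box ((not q implies (not r and r)) or Box (r and not (p and r))), w0
2. not ((not q implies (not r and r)) or Box (r and not (p and r))), w1
3. not (not q implies (not r and r)), w1
4. not Box (r and not (p and r)), w1
5. not q, w1
6. not (not r and r), w1
7. not r, w1
8. not (r and not (p and r)), w2
9. p and r, w2
10. p, w2
11. r, w2
Accessibility: w0Rw0, w0Rw1, w1Rw0, w1Rw1, w1Rw2, w2Rw1, w2Rw2
The negation has an open branch (countermodel exists).

Invalid (countermodel exists)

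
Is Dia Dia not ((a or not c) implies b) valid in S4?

Not valid

Tableau for the negation not Dia Dia not ((a or not c) implies b):
1. not Dia Dia not ((a or not c) implies b), 0
2. not Dia not ((a or not c) implies b), 0
3. (a or not c) implies b, 0
4. b, 0
Accessibility: 0R0
The negation has an open branch (countermodel exists).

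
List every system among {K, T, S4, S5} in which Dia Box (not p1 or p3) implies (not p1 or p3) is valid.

S5

S5-tableau for the negation not (Dia Box (not p1 or p3) implies (not p1 or p3)):
1. not (Dia Box (not p1 or p3) implies (not p1 or p3)), u
2. Dia Box (not p1 or p3), u
3. not (not p1 or p3), u
4. p1, u
5. not p3, u
6. Box (not p1 or p3), v
7. not p1 or p3, u
8. not p1 or p3, v
9. p3, u
Accessibility: uRu, uRv, vRu, vRv
Branch closes: p3 and not p3 both at u.
Every branch closes (one shown): valid in S5.
S4-tableau for the negation not (Dia Box (not p1 or p3) implies (not p1 or p3)):
1. not (Dia Box (not p1 or p3) implies (not p1 or p3)), u
2. Dia Box (not p1 or p3), u
3. not (not p1 or p3), u
4. p1, u
5. not p3, u
6. Box (not p1 or p3), v
7. not p1 or p3, v
8. p3, v
Accessibility: uRu, uRv, vRv
Complete open branch: countermodel on an S4-frame, so not valid in S4, nor in K, T (the same frame is also a K-frame and a T-frame).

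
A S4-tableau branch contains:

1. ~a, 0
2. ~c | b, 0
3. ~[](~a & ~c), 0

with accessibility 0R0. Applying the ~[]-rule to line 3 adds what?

a fresh world 1 with 0R1, and ~(~a & ~c) at 1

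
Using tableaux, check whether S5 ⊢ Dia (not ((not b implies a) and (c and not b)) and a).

No, not valid

Tableau for the negation not Dia (not ((not b implies a) and (c and not b)) and a):
1. not Dia (not ((not b implies a) and (c and not b)) and a), w0
2. not (not ((not b implies a) and (c and not b)) and a), w0   [neg-Dia-rule on 1 via w0Rw0]
3. not a, w0   [neg-and-rule on 2 (branches; this branch)]
Accessibility: w0Rw0
The negation has an open branch (countermodel exists).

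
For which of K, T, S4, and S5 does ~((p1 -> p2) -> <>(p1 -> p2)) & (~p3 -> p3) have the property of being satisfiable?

K

K-tableau for the formula:
1. ~((p1 -> p2) -> <>(p1 -> p2)) & (~p3 -> p3), u
2. ~((p1 -> p2) -> <>(p1 -> p2)), u
3. ~p3 -> p3, u
4. p1 -> p2, u
5. ~<>(p1 -> p2), u
6. p3, u
7. p2, u
Complete open branch: satisfiable in K.
T-tableau for the formula:
1. ~((p1 -> p2) -> <>(p1 -> p2)) & (~p3 -> p3), u
2. ~((p1 -> p2) -> <>(p1 -> p2)), u
3. ~p3 -> p3, u
4. p1 -> p2, u
5. ~<>(p1 -> p2), u
6. ~(p1 -> p2), u
7. p1, u
8. ~p2, u
9. p3, u
10. p2, u
Accessibility: uRu
Branch closes: p2 and ~p2 both at u.
Every branch closes (one shown): unsatisfiable in T, hence also in S4, S5 (every S4/S5-frame is a T-frame).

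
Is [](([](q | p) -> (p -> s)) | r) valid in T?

Tableau for the negation ~[](([](q | p) -> (p -> s)) | r):
1. ~[](([](q | p) -> (p -> s)) | r), w0
2. ~(([](q | p) -> (p -> s)) | r), w1
3. ~([](q | p) -> (p -> s)), w1
4. ~r, w1
5. [](q | p), w1
6. ~(p -> s), w1
7. p, w1
8. ~s, w1
9. q | p, w1
Accessibility: w0Rw0, w0Rw1, w1Rw1
The negation has an open branch (countermodel exists).

Not valid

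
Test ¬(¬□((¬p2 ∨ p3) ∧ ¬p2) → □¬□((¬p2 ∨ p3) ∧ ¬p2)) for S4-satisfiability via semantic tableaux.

Satisfiable

1. ¬(¬□((¬p2 ∨ p3) ∧ ¬p2) → □¬□((¬p2 ∨ p3) ∧ ¬p2)), w0
2. ¬□((¬p2 ∨ p3) ∧ ¬p2), w0   [¬→-rule on 1]
3. ¬□¬□((¬p2 ∨ p3) ∧ ¬p2), w0   [¬→-rule on 1]
4. ¬((¬p2 ∨ p3) ∧ ¬p2), w1   [¬□-rule on 2: fresh world w1, w0Rw1]
5. p2, w1   [¬∧-rule on 4 (branches; this branch)]
6. □((¬p2 ∨ p3) ∧ ¬p2), w2   [¬□-rule on 3: fresh world w2, w0Rw2]
7. (¬p2 ∨ p3) ∧ ¬p2, w2   [□-rule on 6 via w2Rw2]
8. ¬p2 ∨ p3, w2   [∧-rule on 7]
9. ¬p2, w2   [∧-rule on 7]
10. p3, w2   [∨-rule on 8 (branches; this branch)]
Accessibility: w0Rw0, w0Rw1, w0Rw2, w1Rw1, w2Rw2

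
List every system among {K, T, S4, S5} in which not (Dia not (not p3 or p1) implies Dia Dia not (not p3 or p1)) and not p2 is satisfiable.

K-tableau for the formula:
1. not (Dia not (not p3 or p1) implies Dia Dia not (not p3 or p1)) and not p2, 0
2. not (Dia not (not p3 or p1) implies Dia Dia not (not p3 or p1)), 0
3. not p2, 0
4. Dia not (not p3 or p1), 0
5. not Dia Dia not (not p3 or p1), 0
6. not (not p3 or p1), 1
7. p3, 1
8. not p1, 1
9. not Dia not (not p3 or p1), 1
Accessibility: 0R1
Complete open branch: satisfiable in K.
T-tableau for the formula:
1. not (Dia not (not p3 or p1) implies Dia Dia not (not p3 or p1)) and not p2, 0
2. not (Dia not (not p3 or p1) implies Dia Dia not (not p3 or p1)), 0
3. not p2, 0
4. Dia not (not p3 or p1), 0
5. not Dia Dia not (not p3 or p1), 0
6. not Dia not (not p3 or p1), 0
7. not p3 or p1, 0
8. p1, 0
9. not (not p3 or p1), 1
10. p3, 1
11. not p1, 1
12. not Dia not (not p3 or p1), 1
13. not p3 or p1, 1
14. p1, 1
Accessibility: 0R0, 0R1, 1R1
Branch closes: p1 and not p1 both at 1.
Every branch closes (one shown): unsatisfiable in T, hence also in S4, S5 (every S4/S5-frame is a T-frame).

K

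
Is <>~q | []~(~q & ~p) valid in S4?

Tableau for the negation ~(<>~q | []~(~q & ~p)):
1. ~(<>~q | []~(~q & ~p)), w0
2. ~<>~q, w0
3. ~[]~(~q & ~p), w0
4. q, w0
5. ~q & ~p, w1
6. ~q, w1
7. ~p, w1
8. q, w1
Accessibility: w0Rw0, w0Rw1, w1Rw1
Branch closes: q and ~q both at w1.
Every branch of the negation's tableau closes; the branch above is one of them.

Valid in S4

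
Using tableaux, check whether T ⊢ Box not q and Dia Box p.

Tableau for the negation not (Box not q and Dia Box p):
1. not (Box not q and Dia Box p), u
2. not Dia Box p, u   [neg-and-rule on 1 (branches; this branch)]
3. not Box p, u   [neg-Dia-rule on 2 via uRu]
4. not p, v   [neg-Box-rule on 3: fresh world v, uRv]
5. not Box p, v   [neg-Dia-rule on 2 via uRv]
6. not p, w   [neg-Box-rule on 5: fresh world w, vRw]
Accessibility: uRu, uRv, vRv, vRw, wRw
The negation has an open branch (countermodel exists).

Not valid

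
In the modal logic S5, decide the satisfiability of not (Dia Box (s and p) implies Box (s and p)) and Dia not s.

Unsatisfiable

1. not (Dia Box (s and p) implies Box (s and p)) and Dia not s, u
2. not (Dia Box (s and p) implies Box (s and p)), u   [and-rule on 1]
3. Dia not s, u   [and-rule on 1]
4. Dia Box (s and p), u   [neg-implies-rule on 2]
5. not Box (s and p), u   [neg-implies-rule on 2]
6. not s, v   [Dia-rule on 3: fresh world v, uRv]
7. Box (s and p), w   [Dia-rule on 4: fresh world w, uRw]
8. s and p, u   [Box-rule on 7 via wRu]
9. s, u   [and-rule on 8]
10. p, u   [and-rule on 8]
11. s and p, v   [Box-rule on 7 via wRv]
12. s, v   [and-rule on 11]
13. p, v   [and-rule on 11]
Accessibility: uRu, uRv, uRw, vRu, vRv, vRw, wRu, wRv, wRw
Branch closes: s and not s both at v.
All branches of the tableau close; one closing branch shown above.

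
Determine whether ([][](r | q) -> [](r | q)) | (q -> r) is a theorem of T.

Tableau for the negation ~(([][](r | q) -> [](r | q)) | (q -> r)):
1. ~(([][](r | q) -> [](r | q)) | (q -> r)), u
2. ~([][](r | q) -> [](r | q)), u
3. ~(q -> r), u
4. [][](r | q), u
5. ~[](r | q), u
6. q, u
7. ~r, u
8. [](r | q), u
9. r | q, u
10. ~(r | q), v
11. ~r, v
12. ~q, v
13. [](r | q), v
14. r | q, v
15. q, v
Accessibility: uRu, uRv, vRv
Branch closes: q and ~q both at v.
Every branch of the negation's tableau closes; the branch above is one of them.

Yes, valid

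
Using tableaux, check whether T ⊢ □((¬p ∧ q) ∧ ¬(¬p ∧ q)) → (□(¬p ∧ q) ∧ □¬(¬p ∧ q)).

Yes, valid

Tableau for the negation ¬(□((¬p ∧ q) ∧ ¬(¬p ∧ q)) → (□(¬p ∧ q) ∧ □¬(¬p ∧ q))):
1. ¬(□((¬p ∧ q) ∧ ¬(¬p ∧ q)) → (□(¬p ∧ q) ∧ □¬(¬p ∧ q))), 0
2. □((¬p ∧ q) ∧ ¬(¬p ∧ q)), 0
3. ¬(□(¬p ∧ q) ∧ □¬(¬p ∧ q)), 0
4. (¬p ∧ q) ∧ ¬(¬p ∧ q), 0
5. ¬p ∧ q, 0
6. ¬(¬p ∧ q), 0
7. ¬p, 0
8. q, 0
9. ¬□¬(¬p ∧ q), 0
10. ¬q, 0
Accessibility: 0R0
Branch closes: q and ¬q both at 0.
All branches of the negation close; one closing branch shown above.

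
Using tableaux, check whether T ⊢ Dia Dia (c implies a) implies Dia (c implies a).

Invalid (countermodel exists)

Tableau for the negation not (Dia Dia (c implies a) implies Dia (c implies a)):
1. not (Dia Dia (c implies a) implies Dia (c implies a)), w0
2. Dia Dia (c implies a), w0
3. not Dia (c implies a), w0
4. not (c implies a), w0
5. c, w0
6. not a, w0
7. Dia (c implies a), w1
8. not (c implies a), w1
9. c, w1
10. not a, w1
11. c implies a, w2
12. a, w2
Accessibility: w0Rw0, w0Rw1, w1Rw1, w1Rw2, w2Rw2
The negation has an open branch (countermodel exists).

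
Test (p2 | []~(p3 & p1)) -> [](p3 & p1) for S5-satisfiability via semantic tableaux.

Satisfiable (open branch found)

1. (p2 | []~(p3 & p1)) -> [](p3 & p1), 0
2. [](p3 & p1), 0   [->-rule on 1 (branches; this branch)]
3. p3 & p1, 0   [[]-rule on 2 via 0R0]
4. p3, 0   [&-rule on 3]
5. p1, 0   [&-rule on 3]
Accessibility: 0R0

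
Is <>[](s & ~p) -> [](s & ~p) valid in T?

Tableau for the negation ~(<>[](s & ~p) -> [](s & ~p)):
1. ~(<>[](s & ~p) -> [](s & ~p)), 0
2. <>[](s & ~p), 0
3. ~[](s & ~p), 0
4. [](s & ~p), 1
5. s & ~p, 1
6. s, 1
7. ~p, 1
8. ~(s & ~p), 2
9. p, 2
Accessibility: 0R0, 0R1, 0R2, 1R1, 2R2
The negation has an open branch (countermodel exists).

No, not valid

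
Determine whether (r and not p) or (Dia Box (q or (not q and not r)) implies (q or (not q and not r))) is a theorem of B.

Yes, valid

Tableau for the negation not ((r and not p) or (Dia Box (q or (not q and not r)) implies (q or (not q and not r)))):
1. not ((r and not p) or (Dia Box (q or (not q and not r)) implies (q or (not q and not r)))), w0
2. not (r and not p), w0   [neg-or-rule on 1]
3. not (Dia Box (q or (not q and not r)) implies (q or (not q and not r))), w0   [neg-or-rule on 1]
4. Dia Box (q or (not q and not r)), w0   [neg-implies-rule on 3]
5. not (q or (not q and not r)), w0   [neg-implies-rule on 3]
6. not q, w0   [neg-or-rule on 5]
7. not (not q and not r), w0   [neg-or-rule on 5]
8. p, w0   [neg-and-rule on 2 (branches; this branch)]
9. r, w0   [neg-and-rule on 7 (branches; this branch)]
10. Box (q or (not q and not r)), w1   [Dia-rule on 4: fresh world w1, w0Rw1]
11. q or (not q and not r), w0   [Box-rule on 10 via w1Rw0]
12. q or (not q and not r), w1   [Box-rule on 10 via w1Rw1]
13. not q and not r, w0   [or-rule on 11 (branches; this branch)]
14. not r, w0   [and-rule on 13]
Accessibility: w0Rw0, w0Rw1, w1Rw0, w1Rw1
Branch closes: r and not r both at w0.
All branches of the negation close; one closing branch shown above.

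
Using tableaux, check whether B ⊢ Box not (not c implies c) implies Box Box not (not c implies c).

Invalid (countermodel exists)

Tableau for the negation not (Box not (not c implies c) implies Box Box not (not c implies c)):
1. not (Box not (not c implies c) implies Box Box not (not c implies c)), w0
2. Box not (not c implies c), w0
3. not Box Box not (not c implies c), w0
4. not (not c implies c), w0
5. not c, w0
6. not Box not (not c implies c), w1
7. not (not c implies c), w1
8. not c, w1
9. not c implies c, w2
10. c, w2
Accessibility: w0Rw0, w0Rw1, w1Rw0, w1Rw1, w1Rw2, w2Rw1, w2Rw2
The negation has an open branch (countermodel exists).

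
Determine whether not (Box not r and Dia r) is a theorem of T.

Valid in T

Tableau for the negation Box not r and Dia r:
1. Box not r and Dia r, u
2. Box not r, u   [and-rule on 1]
3. Dia r, u   [and-rule on 1]
4. not r, u   [Box-rule on 2 via uRu]
5. r, v   [Dia-rule on 3: fresh world v, uRv]
6. not r, v   [Box-rule on 2 via uRv]
Accessibility: uRu, uRv, vRv
Branch closes: r and not r both at v.
All branches of the negation close; one closing branch shown above.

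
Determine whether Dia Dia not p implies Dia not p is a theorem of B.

Invalid (countermodel exists)

Tableau for the negation not (Dia Dia not p implies Dia not p):
1. not (Dia Dia not p implies Dia not p), w0
2. Dia Dia not p, w0
3. not Dia not p, w0
4. p, w0
5. Dia not p, w1
6. p, w1
7. not p, w2
Accessibility: w0Rw0, w0Rw1, w1Rw0, w1Rw1, w1Rw2, w2Rw1, w2Rw2
The negation has an open branch (countermodel exists).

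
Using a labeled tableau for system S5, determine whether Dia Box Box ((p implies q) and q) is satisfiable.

Yes, satisfiable

1. Dia Box Box ((p implies q) and q), u
2. Box Box ((p implies q) and q), v
3. Box ((p implies q) and q), u
4. Box ((p implies q) and q), v
5. (p implies q) and q, u
6. p implies q, u
7. q, u
8. (p implies q) and q, v
9. p implies q, v
10. q, v
Accessibility: uRu, uRv, vRu, vRv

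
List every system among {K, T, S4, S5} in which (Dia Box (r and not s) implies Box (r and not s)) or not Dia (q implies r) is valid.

S4-tableau for the negation not ((Dia Box (r and not s) implies Box (r and not s)) or not Dia (q implies r)):
1. not ((Dia Box (r and not s) implies Box (r and not s)) or not Dia (q implies r)), 0
2. not (Dia Box (r and not s) implies Box (r and not s)), 0
3. Dia (q implies r), 0
4. Dia Box (r and not s), 0
5. not Box (r and not s), 0
6. q implies r, 1
7. r, 1
8. Box (r and not s), 2
9. r and not s, 2
10. r, 2
11. not s, 2
12. not (r and not s), 3
13. s, 3
Accessibility: 0R0, 0R1, 0R2, 0R3, 1R1, 2R2, 3R3
Complete open branch: countermodel on an S4-frame, so not valid in S4, nor in K, T (the same frame is also a K-frame and a T-frame).
S5-tableau for the negation not ((Dia Box (r and not s) implies Box (r and not s)) or not Dia (q implies r)):
1. not ((Dia Box (r and not s) implies Box (r and not s)) or not Dia (q implies r)), 0
2. not (Dia Box (r and not s) implies Box (r and not s)), 0
3. Dia (q implies r), 0
4. Dia Box (r and not s), 0
5. not Box (r and not s), 0
6. q implies r, 1
7. r, 1
8. Box (r and not s), 2
9. r and not s, 0
10. r, 0
11. not s, 0
12. r and not s, 1
13. not s, 1
14. r and not s, 2
15. r, 2
16. not s, 2
17. not (r and not s), 3
18. r and not s, 3
19. r, 3
20. not s, 3
21. s, 3
Accessibility: 0R0, 0R1, 0R2, 0R3, 1R0, 1R1, 1R2, 1R3, 2R0, 2R1, 2R2, 2R3, 3R0, 3R1, 3R2, 3R3
Branch closes: s and not s both at 3.
Every branch closes (one shown): valid in S5.

S5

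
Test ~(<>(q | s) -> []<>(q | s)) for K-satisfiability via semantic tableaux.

Yes, satisfiable

1. ~(<>(q | s) -> []<>(q | s)), w0
2. <>(q | s), w0
3. ~[]<>(q | s), w0
4. q | s, w1
5. s, w1
6. ~<>(q | s), w2
Accessibility: w0Rw1, w0Rw2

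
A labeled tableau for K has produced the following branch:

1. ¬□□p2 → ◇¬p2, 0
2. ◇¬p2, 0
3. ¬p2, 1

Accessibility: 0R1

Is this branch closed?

No world carries both an atom and its negation.

Open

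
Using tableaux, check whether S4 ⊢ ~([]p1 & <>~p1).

Tableau for the negation []p1 & <>~p1:
1. []p1 & <>~p1, u
2. []p1, u
3. <>~p1, u
4. p1, u
5. ~p1, v
6. p1, v
Accessibility: uRu, uRv, vRv
Branch closes: p1 and ~p1 both at v.
Every branch of the negation's tableau closes; the branch above is one of them.

Valid in S4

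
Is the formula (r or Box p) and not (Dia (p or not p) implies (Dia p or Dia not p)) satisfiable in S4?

1. (r or Box p) and not (Dia (p or not p) implies (Dia p or Dia not p)), u
2. r or Box p, u
3. not (Dia (p or not p) implies (Dia p or Dia not p)), u
4. Dia (p or not p), u
5. not (Dia p or Dia not p), u
6. not Dia p, u
7. not Dia not p, u
8. not p, u
9. p, u
Accessibility: uRu
Branch closes: p and not p both at u.
All branches of the tableau close; one closing branch shown above.

No, unsatisfiable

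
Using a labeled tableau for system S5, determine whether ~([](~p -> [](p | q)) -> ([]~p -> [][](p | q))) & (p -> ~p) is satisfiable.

1. ~([](~p -> [](p | q)) -> ([]~p -> [][](p | q))) & (p -> ~p), w0
2. ~([](~p -> [](p | q)) -> ([]~p -> [][](p | q))), w0   [&-rule on 1]
3. p -> ~p, w0   [&-rule on 1]
4. [](~p -> [](p | q)), w0   [~->-rule on 2]
5. ~([]~p -> [][](p | q)), w0   [~->-rule on 2]
6. []~p, w0   [~->-rule on 5]
7. ~[][](p | q), w0   [~->-rule on 5]
8. ~p -> [](p | q), w0   [[]-rule on 4 via w0Rw0]
9. ~p, w0   [[]-rule on 6 via w0Rw0]
10. [](p | q), w0   [->-rule on 8 (branches; this branch)]
11. p | q, w0   [[]-rule on 10 via w0Rw0]
12. q, w0   [|-rule on 11 (branches; this branch)]
13. ~[](p | q), w1   [~[]-rule on 7: fresh world w1, w0Rw1]
14. ~p -> [](p | q), w1   [[]-rule on 4 via w0Rw1]
15. ~p, w1   [[]-rule on 6 via w0Rw1]
16. p | q, w1   [[]-rule on 10 via w0Rw1]
17. [](p | q), w1   [->-rule on 14 (branches; this branch)]
18. q, w1   [|-rule on 16 (branches; this branch)]
19. ~(p | q), w2   [~[]-rule on 13: fresh world w2, w1Rw2]
20. ~p, w2   [~|-rule on 19]
21. ~q, w2   [~|-rule on 19]
22. ~p -> [](p | q), w2   [[]-rule on 4 via w0Rw2]
23. p | q, w2   [[]-rule on 10 via w0Rw2]
24. [](p | q), w2   [->-rule on 22 (branches; this branch)]
25. q, w2   [|-rule on 23 (branches; this branch)]
Accessibility: w0Rw0, w0Rw1, w0Rw2, w1Rw0, w1Rw1, w1Rw2, w2Rw0, w2Rw1, w2Rw2
Branch closes: q and ~q both at w2.
All branches of the tableau close; one closing branch shown above.

Unsatisfiable (every branch closes)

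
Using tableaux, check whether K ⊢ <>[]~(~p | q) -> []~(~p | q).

Not valid

Tableau for the negation ~(<>[]~(~p | q) -> []~(~p | q)):
1. ~(<>[]~(~p | q) -> []~(~p | q)), u
2. <>[]~(~p | q), u
3. ~[]~(~p | q), u
4. []~(~p | q), v
5. ~p | q, w
6. q, w
Accessibility: uRv, uRw
The negation has an open branch (countermodel exists).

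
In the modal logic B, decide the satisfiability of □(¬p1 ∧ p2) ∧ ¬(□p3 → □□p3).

1. □(¬p1 ∧ p2) ∧ ¬(□p3 → □□p3), w0
2. □(¬p1 ∧ p2), w0   [∧-rule on 1]
3. ¬(□p3 → □□p3), w0   [∧-rule on 1]
4. □p3, w0   [¬→-rule on 3]
5. ¬□□p3, w0   [¬→-rule on 3]
6. ¬p1 ∧ p2, w0   [□-rule on 2 via w0Rw0]
7. ¬p1, w0   [∧-rule on 6]
8. p2, w0   [∧-rule on 6]
9. p3, w0   [□-rule on 4 via w0Rw0]
10. ¬□p3, w1   [¬□-rule on 5: fresh world w1, w0Rw1]
11. ¬p1 ∧ p2, w1   [□-rule on 2 via w0Rw1]
12. ¬p1, w1   [∧-rule on 11]
13. p2, w1   [∧-rule on 11]
14. p3, w1   [□-rule on 4 via w0Rw1]
15. ¬p3, w2   [¬□-rule on 10: fresh world w2, w1Rw2]
Accessibility: w0Rw0, w0Rw1, w1Rw0, w1Rw1, w1Rw2, w2Rw1, w2Rw2

Yes, satisfiable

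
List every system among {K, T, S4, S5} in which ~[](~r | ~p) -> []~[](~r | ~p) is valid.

S4-tableau for the negation ~(~[](~r | ~p) -> []~[](~r | ~p)):
1. ~(~[](~r | ~p) -> []~[](~r | ~p)), 0
2. ~[](~r | ~p), 0   [~->-rule on 1]
3. ~[]~[](~r | ~p), 0   [~->-rule on 1]
4. ~(~r | ~p), 1   [~[]-rule on 2: fresh world 1, 0R1]
5. r, 1   [~|-rule on 4]
6. p, 1   [~|-rule on 4]
7. [](~r | ~p), 2   [~[]-rule on 3: fresh world 2, 0R2]
8. ~r | ~p, 2   [[]-rule on 7 via 2R2]
9. ~p, 2   [|-rule on 8 (branches; this branch)]
Accessibility: 0R0, 0R1, 0R2, 1R1, 2R2
Complete open branch: countermodel on an S4-frame, so not valid in S4, nor in K, T (the same frame is also a K-frame and a T-frame).
S5-tableau for the negation ~(~[](~r | ~p) -> []~[](~r | ~p)):
1. ~(~[](~r | ~p) -> []~[](~r | ~p)), 0
2. ~[](~r | ~p), 0   [~->-rule on 1]
3. ~[]~[](~r | ~p), 0   [~->-rule on 1]
4. ~(~r | ~p), 1   [~[]-rule on 2: fresh world 1, 0R1]
5. r, 1   [~|-rule on 4]
6. p, 1   [~|-rule on 4]
7. [](~r | ~p), 2   [~[]-rule on 3: fresh world 2, 0R2]
8. ~r | ~p, 0   [[]-rule on 7 via 2R0]
9. ~r | ~p, 1   [[]-rule on 7 via 2R1]
10. ~r | ~p, 2   [[]-rule on 7 via 2R2]
11. ~p, 0   [|-rule on 8 (branches; this branch)]
12. ~p, 1   [|-rule on 9 (branches; this branch)]
Accessibility: 0R0, 0R1, 0R2, 1R0, 1R1, 1R2, 2R0, 2R1, 2R2
Branch closes: p and ~p both at 1.
Every branch closes (one shown): valid in S5.

S5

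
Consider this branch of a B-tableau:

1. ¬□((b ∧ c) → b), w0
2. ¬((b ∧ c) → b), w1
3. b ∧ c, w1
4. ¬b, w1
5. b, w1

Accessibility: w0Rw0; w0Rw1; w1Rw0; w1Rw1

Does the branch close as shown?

Both b and ¬b appear at w1.

Closed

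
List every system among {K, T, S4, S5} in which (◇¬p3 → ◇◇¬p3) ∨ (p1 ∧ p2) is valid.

T, S4, S5

T-tableau for the negation ¬((◇¬p3 → ◇◇¬p3) ∨ (p1 ∧ p2)):
1. ¬((◇¬p3 → ◇◇¬p3) ∨ (p1 ∧ p2)), u
2. ¬(◇¬p3 → ◇◇¬p3), u   [¬∨-rule on 1]
3. ¬(p1 ∧ p2), u   [¬∨-rule on 1]
4. ◇¬p3, u   [¬→-rule on 2]
5. ¬◇◇¬p3, u   [¬→-rule on 2]
6. ¬◇¬p3, u   [¬◇-rule on 5 via uRu]
7. p3, u   [¬◇-rule on 6 via uRu]
8. ¬p2, u   [¬∧-rule on 3 (branches; this branch)]
9. ¬p3, v   [◇-rule on 4: fresh world v, uRv]
10. ¬◇¬p3, v   [¬◇-rule on 5 via uRv]
11. p3, v   [¬◇-rule on 6 via uRv]
Accessibility: uRu, uRv, vRv
Branch closes: p3 and ¬p3 both at v.
Every branch closes (one shown): valid in T, hence also in S4, S5 (every theorem of T is a theorem of S4 and S5).
K-tableau for the negation ¬((◇¬p3 → ◇◇¬p3) ∨ (p1 ∧ p2)):
1. ¬((◇¬p3 → ◇◇¬p3) ∨ (p1 ∧ p2)), u
2. ¬(◇¬p3 → ◇◇¬p3), u   [¬∨-rule on 1]
3. ¬(p1 ∧ p2), u   [¬∨-rule on 1]
4. ◇¬p3, u   [¬→-rule on 2]
5. ¬◇◇¬p3, u   [¬→-rule on 2]
6. ¬p2, u   [¬∧-rule on 3 (branches; this branch)]
7. ¬p3, v   [◇-rule on 4: fresh world v, uRv]
8. ¬◇¬p3, v   [¬◇-rule on 5 via uRv]
Accessibility: uRv
Complete open branch: countermodel on a K-frame, so not valid in K.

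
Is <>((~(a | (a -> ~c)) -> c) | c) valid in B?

Tableau for the negation ~<>((~(a | (a -> ~c)) -> c) | c):
1. ~<>((~(a | (a -> ~c)) -> c) | c), 0
2. ~((~(a | (a -> ~c)) -> c) | c), 0   [~<>-rule on 1 via 0R0]
3. ~(~(a | (a -> ~c)) -> c), 0   [~|-rule on 2]
4. ~c, 0   [~|-rule on 2]
5. ~(a | (a -> ~c)), 0   [~->-rule on 3]
6. ~a, 0   [~|-rule on 5]
7. ~(a -> ~c), 0   [~|-rule on 5]
8. a, 0   [~->-rule on 7]
9. c, 0   [~->-rule on 7]
Accessibility: 0R0
Branch closes: a and ~a both at 0.
All branches of the negation close; one closing branch shown above.

Valid in B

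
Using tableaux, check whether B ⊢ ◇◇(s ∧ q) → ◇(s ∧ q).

Invalid (countermodel exists)

Tableau for the negation ¬(◇◇(s ∧ q) → ◇(s ∧ q)):
1. ¬(◇◇(s ∧ q) → ◇(s ∧ q)), w0
2. ◇◇(s ∧ q), w0   [¬→-rule on 1]
3. ¬◇(s ∧ q), w0   [¬→-rule on 1]
4. ¬(s ∧ q), w0   [¬◇-rule on 3 via w0Rw0]
5. ¬q, w0   [¬∧-rule on 4 (branches; this branch)]
6. ◇(s ∧ q), w1   [◇-rule on 2: fresh world w1, w0Rw1]
7. ¬(s ∧ q), w1   [¬◇-rule on 3 via w0Rw1]
8. ¬q, w1   [¬∧-rule on 7 (branches; this branch)]
9. s ∧ q, w2   [◇-rule on 6: fresh world w2, w1Rw2]
10. s, w2   [∧-rule on 9]
11. q, w2   [∧-rule on 9]
Accessibility: w0Rw0, w0Rw1, w1Rw0, w1Rw1, w1Rw2, w2Rw1, w2Rw2
The negation has an open branch (countermodel exists).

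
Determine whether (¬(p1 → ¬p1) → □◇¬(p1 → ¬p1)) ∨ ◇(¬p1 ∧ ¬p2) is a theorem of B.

Valid

Tableau for the negation ¬((¬(p1 → ¬p1) → □◇¬(p1 → ¬p1)) ∨ ◇(¬p1 ∧ ¬p2)):
1. ¬((¬(p1 → ¬p1) → □◇¬(p1 → ¬p1)) ∨ ◇(¬p1 ∧ ¬p2)), 0
2. ¬(¬(p1 → ¬p1) → □◇¬(p1 → ¬p1)), 0   [¬∨-rule on 1]
3. ¬◇(¬p1 ∧ ¬p2), 0   [¬∨-rule on 1]
4. ¬(p1 → ¬p1), 0   [¬→-rule on 2]
5. ¬□◇¬(p1 → ¬p1), 0   [¬→-rule on 2]
6. p1, 0   [¬→-rule on 4]
7. ¬(¬p1 ∧ ¬p2), 0   [¬◇-rule on 3 via 0R0]
8. p2, 0   [¬∧-rule on 7 (branches; this branch)]
9. ¬◇¬(p1 → ¬p1), 1   [¬□-rule on 5: fresh world 1, 0R1]
10. ¬(¬p1 ∧ ¬p2), 1   [¬◇-rule on 3 via 0R1]
11. p1 → ¬p1, 0   [¬◇-rule on 9 via 1R0]
12. p1 → ¬p1, 1   [¬◇-rule on 9 via 1R1]
13. p2, 1   [¬∧-rule on 10 (branches; this branch)]
14. ¬p1, 0   [→-rule on 11 (branches; this branch)]
Accessibility: 0R0, 0R1, 1R0, 1R1
Branch closes: p1 and ¬p1 both at 0.
Every branch of the negation's tableau closes; the branch above is one of them.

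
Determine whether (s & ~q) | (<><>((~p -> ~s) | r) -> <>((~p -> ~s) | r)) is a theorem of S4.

Tableau for the negation ~((s & ~q) | (<><>((~p -> ~s) | r) -> <>((~p -> ~s) | r))):
1. ~((s & ~q) | (<><>((~p -> ~s) | r) -> <>((~p -> ~s) | r))), w0
2. ~(s & ~q), w0
3. ~(<><>((~p -> ~s) | r) -> <>((~p -> ~s) | r)), w0
4. <><>((~p -> ~s) | r), w0
5. ~<>((~p -> ~s) | r), w0
6. ~((~p -> ~s) | r), w0
7. ~(~p -> ~s), w0
8. ~r, w0
9. ~p, w0
10. s, w0
11. q, w0
12. <>((~p -> ~s) | r), w1
13. ~((~p -> ~s) | r), w1
14. ~(~p -> ~s), w1
15. ~r, w1
16. ~p, w1
17. s, w1
18. (~p -> ~s) | r, w2
19. ~((~p -> ~s) | r), w2
20. ~(~p -> ~s), w2
21. ~r, w2
22. ~p, w2
23. s, w2
24. ~p -> ~s, w2
25. ~s, w2
Accessibility: w0Rw0, w0Rw1, w0Rw2, w1Rw1, w1Rw2, w2Rw2
Branch closes: s and ~s both at w2.
All branches of the negation close; one closing branch shown above.

Yes, valid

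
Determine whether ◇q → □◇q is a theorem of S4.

Tableau for the negation ¬(◇q → □◇q):
1. ¬(◇q → □◇q), u
2. ◇q, u   [¬→-rule on 1]
3. ¬□◇q, u   [¬→-rule on 1]
4. q, v   [◇-rule on 2: fresh world v, uRv]
5. ¬◇q, w   [¬□-rule on 3: fresh world w, uRw]
6. ¬q, w   [¬◇-rule on 5 via wRw]
Accessibility: uRu, uRv, uRw, vRv, wRw
The negation has an open branch (countermodel exists).

Not valid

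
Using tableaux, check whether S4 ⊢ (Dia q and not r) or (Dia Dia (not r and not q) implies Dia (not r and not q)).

Tableau for the negation not ((Dia q and not r) or (Dia Dia (not r and not q) implies Dia (not r and not q))):
1. not ((Dia q and not r) or (Dia Dia (not r and not q) implies Dia (not r and not q))), u
2. not (Dia q and not r), u
3. not (Dia Dia (not r and not q) implies Dia (not r and not q)), u
4. Dia Dia (not r and not q), u
5. not Dia (not r and not q), u
6. not (not r and not q), u
7. not Dia q, u
8. not q, u
9. r, u
10. Dia (not r and not q), v
11. not (not r and not q), v
12. not q, v
13. r, v
14. not r and not q, w
15. not r, w
16. not q, w
17. not (not r and not q), w
18. q, w
Accessibility: uRu, uRv, uRw, vRv, vRw, wRw
Branch closes: q and not q both at w.
All branches of the negation close; one closing branch shown above.

Valid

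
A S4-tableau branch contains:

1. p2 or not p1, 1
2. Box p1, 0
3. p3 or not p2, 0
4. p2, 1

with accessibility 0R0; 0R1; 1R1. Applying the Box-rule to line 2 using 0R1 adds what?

p1, 1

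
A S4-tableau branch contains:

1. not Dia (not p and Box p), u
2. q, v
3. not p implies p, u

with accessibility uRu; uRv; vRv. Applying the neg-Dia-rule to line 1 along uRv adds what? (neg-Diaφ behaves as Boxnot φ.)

not (not p and Box p), v

neg-Diaφ behaves as Boxnot φ: propagate the negated body to each accessible world.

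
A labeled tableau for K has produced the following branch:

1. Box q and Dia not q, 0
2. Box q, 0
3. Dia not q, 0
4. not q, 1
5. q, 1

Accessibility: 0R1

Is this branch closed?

Closed

Both q and not q appear at 1.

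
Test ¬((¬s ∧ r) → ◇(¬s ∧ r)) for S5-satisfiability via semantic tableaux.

1. ¬((¬s ∧ r) → ◇(¬s ∧ r)), 0
2. ¬s ∧ r, 0
3. ¬◇(¬s ∧ r), 0
4. ¬s, 0
5. r, 0
6. ¬(¬s ∧ r), 0
7. ¬r, 0
Accessibility: 0R0
Branch closes: r and ¬r both at 0.
Every branch closes; the branch above is one of them.

Unsatisfiable (every branch closes)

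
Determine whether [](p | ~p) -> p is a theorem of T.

No, not valid

Tableau for the negation ~([](p | ~p) -> p):
1. ~([](p | ~p) -> p), 0
2. [](p | ~p), 0   [~->-rule on 1]
3. ~p, 0   [~->-rule on 1]
4. p | ~p, 0   [[]-rule on 2 via 0R0]
Accessibility: 0R0
The negation has an open branch (countermodel exists).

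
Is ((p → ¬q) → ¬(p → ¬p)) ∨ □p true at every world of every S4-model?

No, not valid

Tableau for the negation ¬(((p → ¬q) → ¬(p → ¬p)) ∨ □p):
1. ¬(((p → ¬q) → ¬(p → ¬p)) ∨ □p), w0
2. ¬((p → ¬q) → ¬(p → ¬p)), w0
3. ¬□p, w0
4. p → ¬q, w0
5. p → ¬p, w0
6. ¬q, w0
7. ¬p, w0
8. ¬p, w1
Accessibility: w0Rw0, w0Rw1, w1Rw1
The negation has an open branch (countermodel exists).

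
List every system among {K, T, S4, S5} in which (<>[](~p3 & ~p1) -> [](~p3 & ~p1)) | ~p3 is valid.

S5

S5-tableau for the negation ~((<>[](~p3 & ~p1) -> [](~p3 & ~p1)) | ~p3):
1. ~((<>[](~p3 & ~p1) -> [](~p3 & ~p1)) | ~p3), w0
2. ~(<>[](~p3 & ~p1) -> [](~p3 & ~p1)), w0   [~|-rule on 1]
3. p3, w0   [~|-rule on 1]
4. <>[](~p3 & ~p1), w0   [~->-rule on 2]
5. ~[](~p3 & ~p1), w0   [~->-rule on 2]
6. [](~p3 & ~p1), w1   [<>-rule on 4: fresh world w1, w0Rw1]
7. ~p3 & ~p1, w0   [[]-rule on 6 via w1Rw0]
8. ~p3, w0   [&-rule on 7]
9. ~p1, w0   [&-rule on 7]
Accessibility: w0Rw0, w0Rw1, w1Rw0, w1Rw1
Branch closes: p3 and ~p3 both at w0.
Every branch closes (one shown): valid in S5.
S4-tableau for the negation ~((<>[](~p3 & ~p1) -> [](~p3 & ~p1)) | ~p3):
1. ~((<>[](~p3 & ~p1) -> [](~p3 & ~p1)) | ~p3), w0
2. ~(<>[](~p3 & ~p1) -> [](~p3 & ~p1)), w0   [~|-rule on 1]
3. p3, w0   [~|-rule on 1]
4. <>[](~p3 & ~p1), w0   [~->-rule on 2]
5. ~[](~p3 & ~p1), w0   [~->-rule on 2]
6. [](~p3 & ~p1), w1   [<>-rule on 4: fresh world w1, w0Rw1]
7. ~p3 & ~p1, w1   [[]-rule on 6 via w1Rw1]
8. ~p3, w1   [&-rule on 7]
9. ~p1, w1   [&-rule on 7]
10. ~(~p3 & ~p1), w2   [~[]-rule on 5: fresh world w2, w0Rw2]
11. p1, w2   [~&-rule on 10 (branches; this branch)]
Accessibility: w0Rw0, w0Rw1, w0Rw2, w1Rw1, w2Rw2
Complete open branch: countermodel on an S4-frame, so not valid in S4, nor in K, T (the same frame is also a K-frame and a T-frame).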